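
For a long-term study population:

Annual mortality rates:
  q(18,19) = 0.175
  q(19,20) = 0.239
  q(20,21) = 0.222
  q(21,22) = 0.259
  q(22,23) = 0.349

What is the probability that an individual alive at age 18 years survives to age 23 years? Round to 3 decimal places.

Survival from 18 to 23 is the product of surviving each interval: (1 − 0.175) × (1 − 0.239) × (1 − 0.222) × (1 − 0.259) × (1 − 0.349).
= 0.825 × 0.761 × 0.778 × 0.741 × 0.651 = 0.235623.

0.236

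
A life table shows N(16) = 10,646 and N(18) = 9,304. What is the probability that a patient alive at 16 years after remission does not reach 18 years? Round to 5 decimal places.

0.12606

P(die before 18 | alive at 16) = 1 − N(18)/N(16) = 1 − 9,304/10,646 = (1,342)/10,646 = 0.126057.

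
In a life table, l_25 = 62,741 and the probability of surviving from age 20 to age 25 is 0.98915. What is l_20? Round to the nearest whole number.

l_20 = l_25 / p = 62,741 / 0.98915 = 63429.

63429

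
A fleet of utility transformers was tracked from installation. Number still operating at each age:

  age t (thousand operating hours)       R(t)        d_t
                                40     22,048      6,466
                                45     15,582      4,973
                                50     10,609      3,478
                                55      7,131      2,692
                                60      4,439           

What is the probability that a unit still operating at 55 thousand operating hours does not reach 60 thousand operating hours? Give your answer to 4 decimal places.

0.3775

P(fail before 60 | operational at 55) = 1 − R(60)/R(55) = 1 − 4,439/7,131 = (2,692)/7,131 = 0.377507.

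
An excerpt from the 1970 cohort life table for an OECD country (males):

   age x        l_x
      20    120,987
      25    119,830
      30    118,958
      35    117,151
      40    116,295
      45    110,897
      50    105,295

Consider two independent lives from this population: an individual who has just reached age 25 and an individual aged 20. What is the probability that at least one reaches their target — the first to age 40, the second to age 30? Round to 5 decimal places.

p₁ = l_40/l_25 = 116,295/119,830 = 0.970500; p₂ = l_30/l_20 = 118,958/120,987 = 0.983230.
P(at least one) = 1 − (1−p₁)(1−p₂) = 1 − 0.029500 × 0.016770 = 0.999505.

0.99951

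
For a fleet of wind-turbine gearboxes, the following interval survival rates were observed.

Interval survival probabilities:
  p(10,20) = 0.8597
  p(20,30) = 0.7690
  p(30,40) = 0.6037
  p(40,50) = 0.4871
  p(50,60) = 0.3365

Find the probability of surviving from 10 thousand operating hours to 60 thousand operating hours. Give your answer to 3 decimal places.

0.065

Survival from 10 to 60 is the product of surviving each interval: 0.8597 × 0.7690 × 0.6037 × 0.4871 × 0.3365.
= 0.065418.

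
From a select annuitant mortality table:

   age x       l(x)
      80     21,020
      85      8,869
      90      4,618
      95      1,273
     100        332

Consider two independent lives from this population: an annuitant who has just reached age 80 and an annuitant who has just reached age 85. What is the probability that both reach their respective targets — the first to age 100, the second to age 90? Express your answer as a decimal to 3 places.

0.008

p₁ = l(100)/l(80) = 332/21,020 = 0.015794; p₂ = l(90)/l(85) = 4,618/8,869 = 0.520690.
P(both) = p₁ × p₂ = 0.015794 × 0.520690 = 0.008224.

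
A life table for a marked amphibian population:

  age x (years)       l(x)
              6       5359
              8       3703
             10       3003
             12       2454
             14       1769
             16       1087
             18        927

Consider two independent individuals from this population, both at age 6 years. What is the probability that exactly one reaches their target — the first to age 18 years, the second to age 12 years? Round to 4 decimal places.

p₁ = l(18)/l(6) = 927/5359 = 0.172980; p₂ = l(12)/l(6) = 2454/5359 = 0.457921.
P(exactly one) = p₁(1−p₂) + (1−p₁)p₂ = 0.093769 + 0.378710 = 0.472479.

0.4725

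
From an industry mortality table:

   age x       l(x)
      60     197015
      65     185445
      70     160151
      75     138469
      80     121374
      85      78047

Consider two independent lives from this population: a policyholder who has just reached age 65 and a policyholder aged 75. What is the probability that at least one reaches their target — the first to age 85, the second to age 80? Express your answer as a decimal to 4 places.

0.9285

p₁ = l(85)/l(65) = 78047/185445 = 0.420863; p₂ = l(80)/l(75) = 121374/138469 = 0.876543.
P(at least one) = 1 − (1−p₁)(1−p₂) = 1 − 0.579137 × 0.123457 = 0.928501.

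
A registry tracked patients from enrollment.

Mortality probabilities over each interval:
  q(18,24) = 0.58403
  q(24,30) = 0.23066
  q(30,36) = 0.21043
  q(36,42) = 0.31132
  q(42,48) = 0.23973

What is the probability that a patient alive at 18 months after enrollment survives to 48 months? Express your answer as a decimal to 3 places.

0.132

The overall survival probability is (1 − 0.58403) × (1 − 0.23066) × (1 − 0.21043) × (1 − 0.31132) × (1 − 0.23973).
= 0.41597 × 0.76934 × 0.78957 × 0.68868 × 0.76027 = 0.132299.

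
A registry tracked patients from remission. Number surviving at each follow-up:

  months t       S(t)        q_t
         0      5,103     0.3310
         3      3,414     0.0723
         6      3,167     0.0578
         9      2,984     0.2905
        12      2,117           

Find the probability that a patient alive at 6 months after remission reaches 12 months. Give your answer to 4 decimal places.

The conditional survival probability is S(12)/S(6) = 2,117/3,167 = 0.668456.

0.6685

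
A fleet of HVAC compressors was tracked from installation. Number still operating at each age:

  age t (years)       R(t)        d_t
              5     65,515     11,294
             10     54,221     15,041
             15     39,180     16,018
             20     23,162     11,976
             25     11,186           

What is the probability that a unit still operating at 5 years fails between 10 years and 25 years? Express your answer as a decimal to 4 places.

0.6569

This is the probability of reaching 10 but not 25, conditional on being operational at 5: (R(10) − R(25)) / R(5).
= (54,221 − 11,186) / 65,515 = 43,035 / 65,515 = 0.656872.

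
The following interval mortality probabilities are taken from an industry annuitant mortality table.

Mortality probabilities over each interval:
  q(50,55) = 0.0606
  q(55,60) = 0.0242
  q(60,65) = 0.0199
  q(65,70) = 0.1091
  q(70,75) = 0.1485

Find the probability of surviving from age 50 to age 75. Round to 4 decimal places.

0.6815

Survival from 50 to 75 is the product of surviving each interval: (1 − 0.0606) × (1 − 0.0242) × (1 − 0.0199) × (1 − 0.1091) × (1 − 0.1485).
= 0.9394 × 0.9758 × 0.9801 × 0.8909 × 0.8515 = 0.681546.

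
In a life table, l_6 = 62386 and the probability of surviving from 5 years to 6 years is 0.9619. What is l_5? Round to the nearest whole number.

l_5 = l_6 / p = 62386 / 0.9619 = 64857.

64857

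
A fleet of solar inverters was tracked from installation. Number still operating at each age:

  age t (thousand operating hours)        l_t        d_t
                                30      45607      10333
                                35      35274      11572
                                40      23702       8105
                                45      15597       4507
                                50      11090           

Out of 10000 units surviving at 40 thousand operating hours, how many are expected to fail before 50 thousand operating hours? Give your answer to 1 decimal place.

The relevant probability is 1 − 11090/23702 = 0.532107.
Expected number = 10000 × 0.532107 = 5321.1.

5321.1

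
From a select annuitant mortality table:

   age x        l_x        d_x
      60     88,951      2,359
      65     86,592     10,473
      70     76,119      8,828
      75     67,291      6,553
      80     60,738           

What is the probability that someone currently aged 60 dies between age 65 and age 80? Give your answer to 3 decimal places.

0.291

We want 5|15q60 = (l_65 − l_80)/l_60.
This is the probability of reaching 65 but not 80, conditional on being alive at 60: (l_65 − l_80) / l_60.
= (86,592 − 60,738) / 88,951 = 25,854 / 88,951 = 0.290654.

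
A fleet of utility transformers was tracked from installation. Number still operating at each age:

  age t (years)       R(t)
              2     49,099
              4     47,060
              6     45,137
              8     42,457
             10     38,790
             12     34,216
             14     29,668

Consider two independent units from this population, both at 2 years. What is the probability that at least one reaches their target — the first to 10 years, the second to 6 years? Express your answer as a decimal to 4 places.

p₁ = R(10)/R(2) = 38,790/49,099 = 0.790036; p₂ = R(6)/R(2) = 45,137/49,099 = 0.919306.
P(at least one) = 1 − (1−p₁)(1−p₂) = 1 − 0.209964 × 0.080694 = 0.983057.

0.9831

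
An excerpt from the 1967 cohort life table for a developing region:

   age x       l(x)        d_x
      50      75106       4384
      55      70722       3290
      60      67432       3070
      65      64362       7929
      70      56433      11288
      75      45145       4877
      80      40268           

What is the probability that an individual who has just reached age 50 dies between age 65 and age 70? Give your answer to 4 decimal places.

This is the probability of reaching 65 but not 70, conditional on being alive at 50: (l(65) − l(70)) / l(50).
= (64362 − 56433) / 75106 = 7929 / 75106 = 0.105571.

0.1056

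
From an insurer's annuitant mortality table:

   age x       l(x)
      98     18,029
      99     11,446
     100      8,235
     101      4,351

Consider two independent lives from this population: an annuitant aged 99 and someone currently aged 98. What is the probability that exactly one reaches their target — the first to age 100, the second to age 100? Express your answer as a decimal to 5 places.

p₁ = l(100)/l(99) = 8,235/11,446 = 0.719465; p₂ = l(100)/l(98) = 8,235/18,029 = 0.456764.
P(exactly one) = p₁(1−p₂) + (1−p₁)p₂ = 0.390839 + 0.128138 = 0.518978.

0.51898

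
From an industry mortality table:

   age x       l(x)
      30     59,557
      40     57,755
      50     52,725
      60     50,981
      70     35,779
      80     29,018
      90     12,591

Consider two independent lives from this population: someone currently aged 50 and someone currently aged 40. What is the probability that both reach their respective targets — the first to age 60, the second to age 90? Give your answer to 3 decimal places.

0.211

p₁ = l(60)/l(50) = 50,981/52,725 = 0.966923; p₂ = l(90)/l(40) = 12,591/57,755 = 0.218007.
P(both) = p₁ × p₂ = 0.966923 × 0.218007 = 0.210796.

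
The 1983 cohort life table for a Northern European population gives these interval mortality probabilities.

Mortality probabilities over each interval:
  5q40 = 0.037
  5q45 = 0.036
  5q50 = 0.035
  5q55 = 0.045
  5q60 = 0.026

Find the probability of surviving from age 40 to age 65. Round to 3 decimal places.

The overall survival probability is (1 − 0.037) × (1 − 0.036) × (1 − 0.035) × (1 − 0.045) × (1 − 0.026).
= 0.963 × 0.964 × 0.965 × 0.955 × 0.974 = 0.833284.

0.833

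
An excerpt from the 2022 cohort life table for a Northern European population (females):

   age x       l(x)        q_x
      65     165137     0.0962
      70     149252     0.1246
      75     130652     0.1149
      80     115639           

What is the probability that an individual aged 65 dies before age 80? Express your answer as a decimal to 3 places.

0.300

P(die before 80 | alive at 65) = 1 − l(80)/l(65) = 1 − 115639/165137 = (49498)/165137 = 0.299739.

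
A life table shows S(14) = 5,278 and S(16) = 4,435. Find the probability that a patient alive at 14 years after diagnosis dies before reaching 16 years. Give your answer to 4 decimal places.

P(die before 16 | alive at 14) = 1 − S(16)/S(14) = 1 − 4,435/5,278 = (843)/5,278 = 0.159720.

0.1597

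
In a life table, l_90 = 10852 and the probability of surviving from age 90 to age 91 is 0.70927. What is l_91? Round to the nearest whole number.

7697

l_91 = l_90 × p = 10852 × 0.70927 = 7697.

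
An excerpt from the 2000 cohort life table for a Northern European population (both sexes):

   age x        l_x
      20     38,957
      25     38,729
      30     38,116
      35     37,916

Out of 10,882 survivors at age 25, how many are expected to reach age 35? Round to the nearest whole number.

The relevant probability is 37,916/38,729 = 0.979008.
Expected number = 10,882 × 0.979008 = 10654.

10654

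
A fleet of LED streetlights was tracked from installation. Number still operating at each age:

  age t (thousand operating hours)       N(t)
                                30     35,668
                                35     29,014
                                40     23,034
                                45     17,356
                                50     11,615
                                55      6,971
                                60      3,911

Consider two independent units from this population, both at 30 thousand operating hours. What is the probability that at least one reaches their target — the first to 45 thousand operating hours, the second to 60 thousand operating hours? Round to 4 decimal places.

p₁ = N(45)/N(30) = 17,356/35,668 = 0.486599; p₂ = N(60)/N(30) = 3,911/35,668 = 0.109650.
P(at least one) = 1 − (1−p₁)(1−p₂) = 1 − 0.513401 × 0.890350 = 0.542893.

0.5429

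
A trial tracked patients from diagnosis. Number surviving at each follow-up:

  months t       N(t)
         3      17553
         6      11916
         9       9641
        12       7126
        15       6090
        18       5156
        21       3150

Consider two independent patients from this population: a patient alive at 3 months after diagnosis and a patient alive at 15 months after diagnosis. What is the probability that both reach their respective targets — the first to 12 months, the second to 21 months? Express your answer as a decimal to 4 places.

0.2100

p₁ = N(12)/N(3) = 7126/17553 = 0.405970; p₂ = N(21)/N(15) = 3150/6090 = 0.517241.
P(both) = p₁ × p₂ = 0.405970 × 0.517241 = 0.209984.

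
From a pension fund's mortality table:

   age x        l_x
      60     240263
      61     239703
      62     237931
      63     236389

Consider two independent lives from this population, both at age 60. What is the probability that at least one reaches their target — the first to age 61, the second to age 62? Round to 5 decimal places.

p₁ = l_61/l_60 = 239703/240263 = 0.997669; p₂ = l_62/l_60 = 237931/240263 = 0.990294.
P(at least one) = 1 − (1−p₁)(1−p₂) = 1 − 0.002331 × 0.009706 = 0.999977.

0.99998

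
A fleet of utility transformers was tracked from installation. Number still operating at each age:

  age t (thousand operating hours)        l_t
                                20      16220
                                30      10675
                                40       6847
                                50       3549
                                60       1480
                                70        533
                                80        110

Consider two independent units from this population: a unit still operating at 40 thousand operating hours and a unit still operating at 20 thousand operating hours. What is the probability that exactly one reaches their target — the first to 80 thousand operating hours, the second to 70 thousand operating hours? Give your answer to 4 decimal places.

0.0479

p₁ = l_80/l_40 = 110/6847 = 0.016065; p₂ = l_70/l_20 = 533/16220 = 0.032861.
P(exactly one) = p₁(1−p₂) + (1−p₁)p₂ = 0.015537 + 0.032333 = 0.047870.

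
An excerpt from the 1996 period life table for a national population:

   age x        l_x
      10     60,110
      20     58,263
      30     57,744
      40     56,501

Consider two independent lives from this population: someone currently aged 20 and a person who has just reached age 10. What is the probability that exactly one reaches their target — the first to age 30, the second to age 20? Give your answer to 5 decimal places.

p₁ = l_30/l_20 = 57,744/58,263 = 0.991092; p₂ = l_20/l_10 = 58,263/60,110 = 0.969273.
P(exactly one) = p₁(1−p₂) + (1−p₁)p₂ = 0.030453 + 0.008634 = 0.039088.

0.03909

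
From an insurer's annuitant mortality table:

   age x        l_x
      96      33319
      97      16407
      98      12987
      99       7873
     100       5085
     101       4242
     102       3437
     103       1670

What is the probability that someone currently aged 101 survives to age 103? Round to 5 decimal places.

0.39368

We want 2p101 = l_103/l_101.
The conditional survival probability is l_103/l_101 = 1670/4242 = 0.393682.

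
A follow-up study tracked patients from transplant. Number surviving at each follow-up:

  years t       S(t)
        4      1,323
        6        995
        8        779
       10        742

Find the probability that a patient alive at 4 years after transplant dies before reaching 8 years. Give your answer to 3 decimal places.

0.411

P(die before 8 | alive at 4) = 1 − S(8)/S(4) = 1 − 779/1,323 = (544)/1,323 = 0.411187.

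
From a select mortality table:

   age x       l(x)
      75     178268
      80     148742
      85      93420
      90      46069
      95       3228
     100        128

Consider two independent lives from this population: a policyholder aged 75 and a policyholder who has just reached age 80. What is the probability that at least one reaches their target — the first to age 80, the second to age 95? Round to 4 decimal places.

p₁ = l(80)/l(75) = 148742/178268 = 0.834373; p₂ = l(95)/l(80) = 3228/148742 = 0.021702.
P(at least one) = 1 − (1−p₁)(1−p₂) = 1 − 0.165627 × 0.978298 = 0.837967.

0.8380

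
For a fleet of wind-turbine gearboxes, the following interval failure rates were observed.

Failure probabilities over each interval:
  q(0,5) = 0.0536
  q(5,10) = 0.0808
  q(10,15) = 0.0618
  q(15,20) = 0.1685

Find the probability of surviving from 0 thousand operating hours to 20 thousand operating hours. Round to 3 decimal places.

Survival from 0 to 20 is the product of surviving each interval: (1 − 0.0536) × (1 − 0.0808) × (1 − 0.0618) × (1 − 0.1685).
= 0.9464 × 0.9192 × 0.9382 × 0.8315 = 0.678645.

0.679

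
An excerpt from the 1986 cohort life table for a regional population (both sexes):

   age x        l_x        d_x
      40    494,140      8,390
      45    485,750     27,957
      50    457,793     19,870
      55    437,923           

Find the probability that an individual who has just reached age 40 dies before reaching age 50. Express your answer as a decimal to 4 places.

P(die before 50 | alive at 40) = 1 − l_50/l_40 = 1 − 457,793/494,140 = (36,347)/494,140 = 0.073556.

0.0736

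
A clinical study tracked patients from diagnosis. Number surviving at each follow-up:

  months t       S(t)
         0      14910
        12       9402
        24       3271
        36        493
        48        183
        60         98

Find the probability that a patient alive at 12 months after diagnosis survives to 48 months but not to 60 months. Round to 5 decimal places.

This is the probability of reaching 48 but not 60, conditional on being alive at 12: (S(48) − S(60)) / S(12).
= (183 − 98) / 9402 = 85 / 9402 = 0.009041.

0.00904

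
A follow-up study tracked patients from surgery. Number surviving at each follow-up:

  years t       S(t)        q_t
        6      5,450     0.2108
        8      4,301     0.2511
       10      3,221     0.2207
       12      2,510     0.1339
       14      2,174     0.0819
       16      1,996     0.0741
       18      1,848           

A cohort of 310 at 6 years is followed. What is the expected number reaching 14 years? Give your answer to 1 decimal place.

123.7

The relevant probability is 2,174/5,450 = 0.398899.
Expected number = 310 × 0.398899 = 123.7.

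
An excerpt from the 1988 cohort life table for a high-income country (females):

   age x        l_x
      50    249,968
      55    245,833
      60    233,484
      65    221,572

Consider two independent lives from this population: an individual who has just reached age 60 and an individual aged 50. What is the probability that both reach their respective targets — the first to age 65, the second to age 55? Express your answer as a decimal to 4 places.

p₁ = l_65/l_60 = 221,572/233,484 = 0.948982; p₂ = l_55/l_50 = 245,833/249,968 = 0.983458.
P(both) = p₁ × p₂ = 0.948982 × 0.983458 = 0.933284.

0.9333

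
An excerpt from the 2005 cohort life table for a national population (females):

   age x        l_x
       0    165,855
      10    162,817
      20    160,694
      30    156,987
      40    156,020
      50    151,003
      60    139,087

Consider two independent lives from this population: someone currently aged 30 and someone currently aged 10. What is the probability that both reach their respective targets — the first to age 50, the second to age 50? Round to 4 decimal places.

p₁ = l_50/l_30 = 151,003/156,987 = 0.961882; p₂ = l_50/l_10 = 151,003/162,817 = 0.927440.
P(both) = p₁ × p₂ = 0.961882 × 0.927440 = 0.892088.

0.8921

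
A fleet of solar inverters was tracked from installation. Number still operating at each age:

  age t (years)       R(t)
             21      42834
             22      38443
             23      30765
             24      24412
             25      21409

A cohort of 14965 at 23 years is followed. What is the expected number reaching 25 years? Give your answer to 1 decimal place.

10414.0

The relevant probability is 21409/30765 = 0.695888.
Expected number = 14965 × 0.695888 = 10414.0.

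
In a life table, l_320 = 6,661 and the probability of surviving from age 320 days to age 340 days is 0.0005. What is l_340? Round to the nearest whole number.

3

l_340 = l_320 × p = 6,661 × 0.0005 = 3.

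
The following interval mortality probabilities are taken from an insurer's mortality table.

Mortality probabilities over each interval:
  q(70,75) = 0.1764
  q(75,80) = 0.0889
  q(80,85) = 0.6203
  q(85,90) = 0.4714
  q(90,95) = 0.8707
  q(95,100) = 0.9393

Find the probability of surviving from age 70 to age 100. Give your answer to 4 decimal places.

Chaining the interval survival probabilities: (1 − 0.1764) × (1 − 0.0889) × (1 − 0.6203) × (1 − 0.4714) × (1 − 0.8707) × (1 − 0.9393).
= 0.8236 × 0.9111 × 0.3797 × 0.5286 × 0.1293 × 0.0607 = 0.001182.

0.0012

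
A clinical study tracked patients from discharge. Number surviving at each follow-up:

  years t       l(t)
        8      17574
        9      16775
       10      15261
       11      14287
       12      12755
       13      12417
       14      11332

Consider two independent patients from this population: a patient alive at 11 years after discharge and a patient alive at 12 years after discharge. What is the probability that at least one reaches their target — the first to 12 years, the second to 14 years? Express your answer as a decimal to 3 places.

p₁ = l(12)/l(11) = 12755/14287 = 0.892770; p₂ = l(14)/l(12) = 11332/12755 = 0.888436.
P(at least one) = 1 − (1−p₁)(1−p₂) = 1 − 0.107230 × 0.111564 = 0.988037.

0.988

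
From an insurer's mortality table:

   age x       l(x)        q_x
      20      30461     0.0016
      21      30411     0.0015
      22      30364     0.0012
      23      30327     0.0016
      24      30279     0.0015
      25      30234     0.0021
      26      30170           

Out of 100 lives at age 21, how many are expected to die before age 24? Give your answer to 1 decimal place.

0.4

The relevant probability is 1 − 30279/30411 = 0.004341.
Expected number = 100 × 0.004341 = 0.4.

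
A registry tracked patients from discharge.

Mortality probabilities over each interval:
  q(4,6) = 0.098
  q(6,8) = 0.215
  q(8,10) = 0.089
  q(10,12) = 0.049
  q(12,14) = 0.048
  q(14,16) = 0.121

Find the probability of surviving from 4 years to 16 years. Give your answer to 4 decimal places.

P(survive 4→16) = (1 − 0.098) × (1 − 0.215) × (1 − 0.089) × (1 − 0.049) × (1 − 0.048) × (1 − 0.121).
= 0.902 × 0.785 × 0.911 × 0.951 × 0.952 × 0.879 = 0.513335.

0.5133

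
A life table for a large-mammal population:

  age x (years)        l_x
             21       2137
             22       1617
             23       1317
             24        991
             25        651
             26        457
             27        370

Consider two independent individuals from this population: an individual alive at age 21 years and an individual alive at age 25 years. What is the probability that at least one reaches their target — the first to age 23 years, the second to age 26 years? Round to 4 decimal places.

p₁ = l_23/l_21 = 1317/2137 = 0.616285; p₂ = l_26/l_25 = 457/651 = 0.701997.
P(at least one) = 1 − (1−p₁)(1−p₂) = 1 − 0.383715 × 0.298003 = 0.885652.

0.8857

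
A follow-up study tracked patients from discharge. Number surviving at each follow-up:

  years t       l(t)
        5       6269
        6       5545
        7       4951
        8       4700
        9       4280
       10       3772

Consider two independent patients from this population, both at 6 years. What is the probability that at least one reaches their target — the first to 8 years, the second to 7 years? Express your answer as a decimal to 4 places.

0.9837

p₁ = l(8)/l(6) = 4700/5545 = 0.847610; p₂ = l(7)/l(6) = 4951/5545 = 0.892876.
P(at least one) = 1 − (1−p₁)(1−p₂) = 1 − 0.152390 × 0.107124 = 0.983675.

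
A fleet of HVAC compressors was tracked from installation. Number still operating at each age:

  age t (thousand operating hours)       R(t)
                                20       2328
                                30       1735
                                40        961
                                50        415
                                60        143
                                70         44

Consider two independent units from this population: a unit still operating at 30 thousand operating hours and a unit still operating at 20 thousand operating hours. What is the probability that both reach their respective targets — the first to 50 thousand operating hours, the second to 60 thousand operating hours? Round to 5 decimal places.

0.01469

p₁ = R(50)/R(30) = 415/1735 = 0.239193; p₂ = R(60)/R(20) = 143/2328 = 0.061426.
P(both) = p₁ × p₂ = 0.239193 × 0.061426 = 0.014693.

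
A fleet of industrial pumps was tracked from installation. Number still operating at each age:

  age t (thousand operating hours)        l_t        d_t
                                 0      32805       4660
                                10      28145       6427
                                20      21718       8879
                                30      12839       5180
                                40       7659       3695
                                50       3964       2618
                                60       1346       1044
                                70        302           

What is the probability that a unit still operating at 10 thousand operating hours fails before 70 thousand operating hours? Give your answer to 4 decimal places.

0.9893

P(fail before 70 | operational at 10) = 1 − l_70/l_10 = 1 − 302/28145 = (27843)/28145 = 0.989270.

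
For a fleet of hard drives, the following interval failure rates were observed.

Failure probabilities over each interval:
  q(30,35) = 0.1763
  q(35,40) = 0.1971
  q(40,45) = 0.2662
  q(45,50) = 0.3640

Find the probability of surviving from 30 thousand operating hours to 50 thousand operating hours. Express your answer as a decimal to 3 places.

Survival from 30 to 50 is the product of surviving each interval: (1 − 0.1763) × (1 − 0.1971) × (1 − 0.2662) × (1 − 0.3640).
= 0.8237 × 0.8029 × 0.7338 × 0.6360 = 0.308649.

0.309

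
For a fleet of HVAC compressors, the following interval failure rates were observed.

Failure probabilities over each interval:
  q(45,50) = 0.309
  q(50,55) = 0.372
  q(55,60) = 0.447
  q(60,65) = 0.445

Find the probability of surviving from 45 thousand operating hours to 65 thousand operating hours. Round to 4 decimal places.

The overall survival probability is (1 − 0.309) × (1 − 0.372) × (1 − 0.447) × (1 − 0.445).
= 0.691 × 0.628 × 0.553 × 0.555 = 0.133185.

0.1332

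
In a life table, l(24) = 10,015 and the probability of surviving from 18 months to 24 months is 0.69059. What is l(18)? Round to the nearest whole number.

14502

l(18) = l(24) / p = 10,015 / 0.69059 = 14502.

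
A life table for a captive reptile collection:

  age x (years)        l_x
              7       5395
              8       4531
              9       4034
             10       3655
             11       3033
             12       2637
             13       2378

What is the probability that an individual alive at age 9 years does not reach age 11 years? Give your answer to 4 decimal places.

0.2481

P(die before 11 | alive at 9) = 1 − l_11/l_9 = 1 − 3033/4034 = (1001)/4034 = 0.248141.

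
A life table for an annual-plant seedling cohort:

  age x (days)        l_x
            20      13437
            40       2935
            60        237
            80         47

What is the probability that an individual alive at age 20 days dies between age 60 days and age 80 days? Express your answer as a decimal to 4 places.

0.0141

This is the probability of reaching 60 but not 80, conditional on being alive at 20: (l_60 − l_80) / l_20.
= (237 − 47) / 13437 = 190 / 13437 = 0.014140.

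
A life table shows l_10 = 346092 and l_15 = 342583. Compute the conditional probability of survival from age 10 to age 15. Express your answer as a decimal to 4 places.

The conditional survival probability is l_15/l_10 = 342583/346092 = 0.989861.

0.9899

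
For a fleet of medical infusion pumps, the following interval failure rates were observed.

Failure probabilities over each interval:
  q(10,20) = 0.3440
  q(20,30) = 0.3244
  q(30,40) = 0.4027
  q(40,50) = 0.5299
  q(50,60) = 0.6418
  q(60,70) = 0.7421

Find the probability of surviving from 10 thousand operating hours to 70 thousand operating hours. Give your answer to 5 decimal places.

Survival from 10 to 70 is the product of surviving each interval: (1 − 0.3440) × (1 − 0.3244) × (1 − 0.4027) × (1 − 0.5299) × (1 − 0.6418) × (1 − 0.7421).
= 0.6560 × 0.6756 × 0.5973 × 0.4701 × 0.3582 × 0.2579 = 0.011496.

0.01150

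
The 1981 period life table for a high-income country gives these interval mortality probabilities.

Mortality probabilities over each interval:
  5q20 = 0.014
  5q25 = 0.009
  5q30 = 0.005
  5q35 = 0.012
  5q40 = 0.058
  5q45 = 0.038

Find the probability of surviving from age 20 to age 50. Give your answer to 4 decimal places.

Survival from 20 to 50 is the product of surviving each interval: (1 − 0.014) × (1 − 0.009) × (1 − 0.005) × (1 − 0.012) × (1 − 0.058) × (1 − 0.038).
= 0.986 × 0.991 × 0.995 × 0.988 × 0.942 × 0.962 = 0.870476.

0.8705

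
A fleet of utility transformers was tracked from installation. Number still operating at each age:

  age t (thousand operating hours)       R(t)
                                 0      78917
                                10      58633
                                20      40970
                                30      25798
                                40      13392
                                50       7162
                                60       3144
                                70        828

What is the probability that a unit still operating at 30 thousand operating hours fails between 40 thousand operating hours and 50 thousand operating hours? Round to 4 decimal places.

This is the probability of reaching 40 but not 50, conditional on being operational at 30: (R(40) − R(50)) / R(30).
= (13392 − 7162) / 25798 = 6230 / 25798 = 0.241492.

0.2415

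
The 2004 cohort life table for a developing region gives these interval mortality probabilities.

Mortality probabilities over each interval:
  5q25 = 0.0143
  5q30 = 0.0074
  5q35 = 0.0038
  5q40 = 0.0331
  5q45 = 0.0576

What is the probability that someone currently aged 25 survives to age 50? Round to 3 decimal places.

Survival from 25 to 50 is the product of surviving each interval: (1 − 0.0143) × (1 − 0.0074) × (1 − 0.0038) × (1 − 0.0331) × (1 − 0.0576).
= 0.9857 × 0.9926 × 0.9962 × 0.9669 × 0.9424 = 0.888142.

0.888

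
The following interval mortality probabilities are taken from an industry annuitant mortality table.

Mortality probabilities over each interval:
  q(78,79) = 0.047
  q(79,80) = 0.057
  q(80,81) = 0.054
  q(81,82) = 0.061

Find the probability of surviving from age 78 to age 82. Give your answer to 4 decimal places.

The overall survival probability is (1 − 0.047) × (1 − 0.057) × (1 − 0.054) × (1 − 0.061).
= 0.953 × 0.943 × 0.946 × 0.939 = 0.798291.

0.7983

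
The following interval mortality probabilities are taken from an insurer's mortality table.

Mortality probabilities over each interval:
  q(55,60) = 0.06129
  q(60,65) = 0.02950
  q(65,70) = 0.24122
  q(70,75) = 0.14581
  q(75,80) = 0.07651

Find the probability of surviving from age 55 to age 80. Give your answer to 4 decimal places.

0.5453

P(survive 55→80) = (1 − 0.06129) × (1 − 0.02950) × (1 − 0.24122) × (1 − 0.14581) × (1 − 0.07651).
= 0.93871 × 0.97050 × 0.75878 × 0.85419 × 0.92349 = 0.545293.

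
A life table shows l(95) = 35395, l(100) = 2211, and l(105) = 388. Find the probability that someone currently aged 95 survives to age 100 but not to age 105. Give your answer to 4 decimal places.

0.0515

This is the probability of reaching 100 but not 105, conditional on being alive at 95: (l(100) − l(105)) / l(95).
= (2211 − 388) / 35395 = 1823 / 35395 = 0.051504.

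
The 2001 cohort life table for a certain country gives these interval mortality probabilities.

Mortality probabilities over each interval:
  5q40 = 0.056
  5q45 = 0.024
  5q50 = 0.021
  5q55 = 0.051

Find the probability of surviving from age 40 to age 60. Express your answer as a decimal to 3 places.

The overall survival probability is (1 − 0.056) × (1 − 0.024) × (1 − 0.021) × (1 − 0.051).
= 0.944 × 0.976 × 0.979 × 0.949 = 0.855994.

0.856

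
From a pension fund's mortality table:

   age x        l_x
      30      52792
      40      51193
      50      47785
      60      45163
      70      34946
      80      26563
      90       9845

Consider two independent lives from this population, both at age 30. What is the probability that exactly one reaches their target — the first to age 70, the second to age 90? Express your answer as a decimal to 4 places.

0.6016

p₁ = l_70/l_30 = 34946/52792 = 0.661956; p₂ = l_90/l_30 = 9845/52792 = 0.186487.
P(exactly one) = p₁(1−p₂) + (1−p₁)p₂ = 0.538510 + 0.063041 = 0.601551.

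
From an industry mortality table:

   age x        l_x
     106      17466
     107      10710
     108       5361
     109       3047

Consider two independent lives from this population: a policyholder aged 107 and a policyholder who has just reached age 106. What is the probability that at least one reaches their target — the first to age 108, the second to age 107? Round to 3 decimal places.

0.807

p₁ = l_108/l_107 = 5361/10710 = 0.500560; p₂ = l_107/l_106 = 10710/17466 = 0.613191.
P(at least one) = 1 − (1−p₁)(1−p₂) = 1 − 0.499440 × 0.386809 = 0.806812.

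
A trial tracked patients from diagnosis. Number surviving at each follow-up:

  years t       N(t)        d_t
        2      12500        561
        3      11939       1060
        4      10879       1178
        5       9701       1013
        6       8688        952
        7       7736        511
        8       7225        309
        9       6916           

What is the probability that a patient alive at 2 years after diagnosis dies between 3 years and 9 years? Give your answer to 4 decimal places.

0.4018

This is the probability of reaching 3 but not 9, conditional on being alive at 2: (N(3) − N(9)) / N(2).
= (11939 − 6916) / 12500 = 5023 / 12500 = 0.401840.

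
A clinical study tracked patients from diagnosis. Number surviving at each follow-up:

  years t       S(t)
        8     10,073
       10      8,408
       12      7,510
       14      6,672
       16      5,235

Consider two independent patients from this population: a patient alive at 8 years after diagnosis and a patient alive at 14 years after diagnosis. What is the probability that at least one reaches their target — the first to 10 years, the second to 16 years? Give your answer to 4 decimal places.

0.9644

p₁ = S(10)/S(8) = 8,408/10,073 = 0.834707; p₂ = S(16)/S(14) = 5,235/6,672 = 0.784622.
P(at least one) = 1 − (1−p₁)(1−p₂) = 1 − 0.165293 × 0.215378 = 0.964400.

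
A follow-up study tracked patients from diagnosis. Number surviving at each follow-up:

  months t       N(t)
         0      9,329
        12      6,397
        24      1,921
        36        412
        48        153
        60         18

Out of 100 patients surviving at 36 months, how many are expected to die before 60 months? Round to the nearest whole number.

96

The relevant probability is 1 − 18/412 = 0.956311.
Expected number = 100 × 0.956311 = 96.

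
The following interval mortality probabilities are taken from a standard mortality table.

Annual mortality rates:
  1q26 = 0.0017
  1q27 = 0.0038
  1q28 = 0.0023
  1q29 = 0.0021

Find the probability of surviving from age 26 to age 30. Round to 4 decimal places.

0.9901

Chaining the interval survival probabilities: (1 − 0.0017) × (1 − 0.0038) × (1 − 0.0023) × (1 − 0.0021).
= 0.9983 × 0.9962 × 0.9977 × 0.9979 = 0.990135.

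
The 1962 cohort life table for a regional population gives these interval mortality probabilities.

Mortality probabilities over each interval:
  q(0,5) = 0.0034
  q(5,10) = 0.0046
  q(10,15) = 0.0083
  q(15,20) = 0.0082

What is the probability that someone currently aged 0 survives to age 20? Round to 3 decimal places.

P(survive 0→20) = (1 − 0.0034) × (1 − 0.0046) × (1 − 0.0083) × (1 − 0.0082).
= 0.9966 × 0.9954 × 0.9917 × 0.9918 = 0.975715.

0.976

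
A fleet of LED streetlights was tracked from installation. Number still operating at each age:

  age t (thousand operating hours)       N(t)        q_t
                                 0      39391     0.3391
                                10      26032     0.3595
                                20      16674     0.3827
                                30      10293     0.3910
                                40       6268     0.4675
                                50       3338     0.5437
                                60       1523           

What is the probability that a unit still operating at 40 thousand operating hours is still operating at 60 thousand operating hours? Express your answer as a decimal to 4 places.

0.2430

The conditional survival probability is N(60)/N(40) = 1523/6268 = 0.242980.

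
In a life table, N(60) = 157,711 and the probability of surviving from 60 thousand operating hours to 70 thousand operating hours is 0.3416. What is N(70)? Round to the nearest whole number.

N(70) = N(60) × p = 157,711 × 0.3416 = 53874.

53874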